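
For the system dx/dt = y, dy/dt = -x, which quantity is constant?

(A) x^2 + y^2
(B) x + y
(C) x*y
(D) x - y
A

A first integral I satisfies dI/dt = 0 along every solution. Differentiate each option and use the equation of motion:
(A) d/dt[x^2 + y^2] = 2x*dx/dt + 2y*dy/dt = 2x*y + 2y*(-x) = 0
(B) d/dt[x + y] = y + (-x) = y - x, not identically 0
(C) d/dt[x*y] = (dx/dt)y + x(dy/dt) = y^2 - x^2, not identically 0
(D) d/dt[x - y] = y - (-x) = x + y, not identically 0

Only (A) has zero time-derivative. So x^2 + y^2 (the squared radius; trajectories are circles) is the conserved quantity.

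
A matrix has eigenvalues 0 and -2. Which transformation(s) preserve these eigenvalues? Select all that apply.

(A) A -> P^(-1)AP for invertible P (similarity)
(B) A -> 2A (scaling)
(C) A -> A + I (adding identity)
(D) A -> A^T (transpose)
A and D

Eigenvalues are preserved by:
1. Similarity transformations: A -> P^(-1)AP (same characteristic polynomial)
2. Transpose: A^T has the same eigenvalues as A

Eigenvalues are NOT preserved by:
- Adding identity: eigenvalues become 0+1, -2+1
- Scaling: eigenvalues become 0, -4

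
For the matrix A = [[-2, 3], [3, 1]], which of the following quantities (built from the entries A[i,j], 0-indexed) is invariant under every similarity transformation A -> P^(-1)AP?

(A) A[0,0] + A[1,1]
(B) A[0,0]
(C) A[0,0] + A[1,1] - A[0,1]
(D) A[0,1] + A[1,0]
A

A[0,0] + A[1,1] is the trace of A. By the cyclic property of the trace, tr(P^(-1)AP) = tr(APP^(-1)) = tr(A), so it is the same for every matrix similar to A.

The other combinations are not similarity invariants. For example, take P = [[1, 1], [0, 1]] (det P = 1), so P^(-1) = [[1, -1], [0, 1]] and
B = P^(-1)AP = [[-5, -3], [3, 4]].
Evaluating each option on A and on B:
(A) A[0,0] + A[1,1]: -1 for A, -1 for B -> unchanged
(B) A[0,0]: -2 for A, -5 for B -> changes
(C) A[0,0] + A[1,1] - A[0,1]: -4 for A, 2 for B -> changes
(D) A[0,1] + A[1,0]: 6 for A, 0 for B -> changes

Only (A) A[0,0] + A[1,1] = -1 survives (and it does so for every P, not just this one), so it is the invariant.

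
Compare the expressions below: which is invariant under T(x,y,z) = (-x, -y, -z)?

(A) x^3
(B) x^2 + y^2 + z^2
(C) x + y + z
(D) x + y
B

Apply T(x,y,z) = (-x, -y, -z) to each option, i.e. replace (x, y, z) by the transformed coordinates.
Substitute the transformed coordinates into each option and compare with the original:
(A) x^3  ->  (-x)^3 = -x^3   [differs from x^3: not invariant]
(B) x^2 + y^2 + z^2  ->  (-x)^2 + (-y)^2 + (-z)^2 = x^2 + y^2 + z^2   [equals x^2 + y^2 + z^2: invariant]
(C) x + y + z  ->  (-x) + (-y) + (-z) = -x - y - z   [differs from x + y + z: not invariant]
(D) x + y  ->  (-x) + (-y) = -x - y   [differs from x + y: not invariant]

Only option (B), x^2 + y^2 + z^2, is unchanged by the transformation.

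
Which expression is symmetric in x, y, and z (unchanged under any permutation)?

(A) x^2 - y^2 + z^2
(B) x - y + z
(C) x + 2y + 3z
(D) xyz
D

A symmetric expression is unchanged when the variables are permuted; here the transformation to test is the swap (x, y) -> (y, x).
A symmetric expression must survive every permutation; the single swap x <-> y already eliminates the distractors, and the keyed expression is also unchanged by x <-> z and y <-> z (each variable enters it in exactly the same way).
Substitute the transformed coordinates into each option and compare with the original:
(A) x^2 - y^2 + z^2  ->  (y)^2 - (x)^2 + z^2 = -x^2 + y^2 + z^2   [differs from x^2 - y^2 + z^2: not invariant]
(B) x - y + z  ->  (y) - (x) + z = -x + y + z   [differs from x - y + z: not invariant]
(C) x + 2y + 3z  ->  (y) + 2(x) + 3z = 2x + y + 3z   [differs from x + 2y + 3z: not invariant]
(D) xyz  ->  (y)(x)z = xyz   [equals xyz: invariant]

Only option (D), xyz, is unchanged by the transformation.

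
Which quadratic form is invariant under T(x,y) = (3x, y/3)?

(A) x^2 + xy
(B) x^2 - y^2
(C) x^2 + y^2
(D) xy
D

T multiplies x by 3 and divides y by 3.
Substitute the transformed coordinates into each option and compare with the original:
(A) x^2 + xy  ->  (3x)^2 + (3x)(y/3) = 9x^2 + xy   [differs from x^2 + xy: not invariant]
(B) x^2 - y^2  ->  (3x)^2 - (y/3)^2 = 9x^2 - y^2/9   [differs from x^2 - y^2: not invariant]
(C) x^2 + y^2  ->  (3x)^2 + (y/3)^2 = 9x^2 + y^2/9   [differs from x^2 + y^2: not invariant]
(D) xy  ->  (3x)(y/3) = xy   [equals xy: invariant]

Only option (D), xy, is unchanged by the transformation.
The factors 3 and 1/3 cancel only in the pure product xy.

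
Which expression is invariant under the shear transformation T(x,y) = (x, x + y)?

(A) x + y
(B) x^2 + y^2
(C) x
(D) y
C

Under the shear T(x,y) = (x, x + y):
Substitute the transformed coordinates into each option and compare with the original:
(A) x + y  ->  (x) + (x + y) = 2x + y   [differs from x + y: not invariant]
(B) x^2 + y^2  ->  (x)^2 + (x + y)^2 = 2x^2 + 2xy + y^2   [differs from x^2 + y^2: not invariant]
(C) x  ->  (x) = x   [equals x: invariant]
(D) y  ->  (x + y) = x + y   [differs from y: not invariant]

Only option (C), x, is unchanged by the transformation.
A vertical shear moves points parallel to the y-axis, so the x-coordinate (and any function of x alone) is unchanged.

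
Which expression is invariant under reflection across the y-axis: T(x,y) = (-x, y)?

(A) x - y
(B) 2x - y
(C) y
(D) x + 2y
C

The map is reflection across the y-axis: T(x,y) = (-x, y).
Substitute the transformed coordinates into each option and compare with the original:
(A) x - y  ->  (-x) - (y) = -x - y   [differs from x - y: not invariant]
(B) 2x - y  ->  2(-x) - (y) = -2x - y   [differs from 2x - y: not invariant]
(C) y  ->  (y) = y   [equals y: invariant]
(D) x + 2y  ->  (-x) + 2(y) = -x + 2y   [differs from x + 2y: not invariant]

Only option (C), y, is unchanged by the transformation.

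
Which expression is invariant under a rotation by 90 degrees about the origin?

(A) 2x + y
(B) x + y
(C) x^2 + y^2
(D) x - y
C

A rotation by 90 degrees sends (x, y) to (-y, x).
Substitute the transformed coordinates into each option and compare with the original:
(A) 2x + y  ->  2(-y) + (x) = x - 2y   [differs from 2x + y: not invariant]
(B) x + y  ->  (-y) + (x) = x - y   [differs from x + y: not invariant]
(C) x^2 + y^2  ->  (-y)^2 + (x)^2 = x^2 + y^2   [equals x^2 + y^2: invariant]
(D) x - y  ->  (-y) - (x) = -x - y   [differs from x - y: not invariant]

Only option (C), x^2 + y^2, is unchanged by the transformation.
Geometrically, x^2 + y^2 is the squared distance from the origin, which every rotation about the origin preserves.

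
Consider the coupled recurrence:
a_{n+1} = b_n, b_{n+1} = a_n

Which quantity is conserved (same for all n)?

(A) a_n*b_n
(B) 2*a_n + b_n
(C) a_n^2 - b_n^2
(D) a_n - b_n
A

Replace a_n by a_{n+1} = b_n and b_n by b_{n+1} = a_n in each option and simplify:
(A) a_n*b_n  ->  (b_n)*(a_n) = a_n*b_n   [conserved]
(B) 2*a_n + b_n  ->  2*(b_n) + (a_n) = a_n + 2*b_n   [not conserved]
(C) a_n^2 - b_n^2  ->  (b_n)^2 - (a_n)^2 = -a_n^2 + b_n^2   [not conserved]
(D) a_n - b_n  ->  (b_n) - (a_n) = -a_n + b_n   [not conserved]

Only (A) a_n*b_n returns to itself after one step, so it is the conserved quantity.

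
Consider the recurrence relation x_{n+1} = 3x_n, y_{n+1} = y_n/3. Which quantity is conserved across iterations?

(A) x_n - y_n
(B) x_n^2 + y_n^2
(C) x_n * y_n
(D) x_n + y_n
C

For the recurrence x_{n+1} = 3x_n, y_{n+1} = y_n/3:

x_{n+1} * y_{n+1} = (3x_n) * (y_n/3) = x_n * y_n
The product is conserved.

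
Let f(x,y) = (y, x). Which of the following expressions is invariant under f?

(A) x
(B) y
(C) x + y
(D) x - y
C

For f(x,y) = (y, x):
After applying f: x' = y, y' = x. So x' + y' = y + x = x + y.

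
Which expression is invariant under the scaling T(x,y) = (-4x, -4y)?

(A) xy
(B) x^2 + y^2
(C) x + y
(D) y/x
D

Under the uniform scaling T(x,y) = (-4x, -4y):
Substitute the transformed coordinates into each option and compare with the original:
(A) xy  ->  (-4x)(-4y) = 16xy   [differs from xy: not invariant]
(B) x^2 + y^2  ->  (-4x)^2 + (-4y)^2 = 16x^2 + 16y^2   [differs from x^2 + y^2: not invariant]
(C) x + y  ->  (-4x) + (-4y) = -4x - 4y   [differs from x + y: not invariant]
(D) y/x  ->  (-4y)/(-4x) = y/x   [equals y/x: invariant]

Only option (D), y/x, is unchanged by the transformation.
The common factor -4 cancels in a ratio of coordinates, while sums, products and sums of squares pick up factors of -4 or 16.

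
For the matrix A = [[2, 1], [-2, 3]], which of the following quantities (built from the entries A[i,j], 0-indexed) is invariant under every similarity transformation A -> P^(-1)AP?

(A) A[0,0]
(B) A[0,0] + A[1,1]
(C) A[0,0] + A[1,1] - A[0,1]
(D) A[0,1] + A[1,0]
B

A[0,0] + A[1,1] is the trace of A. By the cyclic property of the trace, tr(P^(-1)AP) = tr(APP^(-1)) = tr(A), so it is the same for every matrix similar to A.

The other combinations are not similarity invariants. For example, take P = [[1, -1], [0, 1]] (det P = 1), so P^(-1) = [[1, 1], [0, 1]] and
B = P^(-1)AP = [[0, 4], [-2, 5]].
Evaluating each option on A and on B:
(A) A[0,0]: 2 for A, 0 for B -> changes
(B) A[0,0] + A[1,1]: 5 for A, 5 for B -> unchanged
(C) A[0,0] + A[1,1] - A[0,1]: 4 for A, 1 for B -> changes
(D) A[0,1] + A[1,0]: -1 for A, 2 for B -> changes

Only (B) A[0,0] + A[1,1] = 5 survives (and it does so for every P, not just this one), so it is the invariant.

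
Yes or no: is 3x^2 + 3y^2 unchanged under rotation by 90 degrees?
Yes

Applying rotation by 90 degrees: x' = x*cos(90 degrees) - y*sin(90 degrees) = -y, y' = x*sin(90 degrees) + y*cos(90 degrees) = x

Substituting into 3x^2 + 3y^2:
3(-y)^2 + 3(x)^2
= 3x^2 + 3y^2

This equals the original expression 3x^2 + 3y^2, so it IS invariant.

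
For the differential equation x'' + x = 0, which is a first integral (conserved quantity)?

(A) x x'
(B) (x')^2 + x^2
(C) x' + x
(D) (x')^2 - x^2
B

A first integral I satisfies dI/dt = 0 along every solution. Differentiate each option and use the equation of motion:
(A) d/dt[x x'] = (x')^2 + x x'' = (x')^2 - x^2, not identically 0
(B) d/dt[(x')^2 + x^2] = 2x'x'' + 2x x' = 2x'(-x) + 2x x' = 0
(C) d/dt[x' + x] = x'' + x' = -x + x', not identically 0
(D) d/dt[(x')^2 - x^2] = 2x'x'' - 2x x' = -4x x', not identically 0

Only (B) has zero time-derivative. So the energy-like quantity (x')^2 + x^2 is the first integral.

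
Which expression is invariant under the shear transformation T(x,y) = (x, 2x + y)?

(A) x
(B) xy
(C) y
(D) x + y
A

Under the shear T(x,y) = (x, 2x + y):
Substitute the transformed coordinates into each option and compare with the original:
(A) x  ->  (x) = x   [equals x: invariant]
(B) xy  ->  (x)(2x + y) = 2x^2 + xy   [differs from xy: not invariant]
(C) y  ->  (2x + y) = 2x + y   [differs from y: not invariant]
(D) x + y  ->  (x) + (2x + y) = 3x + y   [differs from x + y: not invariant]

Only option (A), x, is unchanged by the transformation.
A vertical shear moves points parallel to the y-axis, so the x-coordinate (and any function of x alone) is unchanged.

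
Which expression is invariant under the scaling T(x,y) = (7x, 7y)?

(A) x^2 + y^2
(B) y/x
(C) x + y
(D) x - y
B

Under the uniform scaling T(x,y) = (7x, 7y):
Substitute the transformed coordinates into each option and compare with the original:
(A) x^2 + y^2  ->  (7x)^2 + (7y)^2 = 49x^2 + 49y^2   [differs from x^2 + y^2: not invariant]
(B) y/x  ->  (7y)/(7x) = y/x   [equals y/x: invariant]
(C) x + y  ->  (7x) + (7y) = 7x + 7y   [differs from x + y: not invariant]
(D) x - y  ->  (7x) - (7y) = 7x - 7y   [differs from x - y: not invariant]

Only option (B), y/x, is unchanged by the transformation.
The common factor 7 cancels in a ratio of coordinates, while sums, products and sums of squares pick up factors of 7 or 49.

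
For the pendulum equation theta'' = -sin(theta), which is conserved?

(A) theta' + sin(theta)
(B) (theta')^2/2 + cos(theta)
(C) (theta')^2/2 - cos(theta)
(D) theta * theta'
C

A first integral I satisfies dI/dt = 0 along every solution. Differentiate each option and use the equation of motion:
(A) d/dt[theta' + sin(theta)] = theta'' + cos(theta) theta' = -sin(theta) + theta' cos(theta), not identically 0
(B) d/dt[(theta')^2/2 + cos(theta)] = theta' theta'' - sin(theta) theta' = -2 theta' sin(theta), not identically 0
(C) d/dt[(theta')^2/2 - cos(theta)] = theta' theta'' + sin(theta) theta' = theta'(-sin(theta)) + theta' sin(theta) = 0
(D) d/dt[theta * theta'] = (theta')^2 + theta theta'' = (theta')^2 - theta sin(theta), not identically 0

Only (C) has zero time-derivative. This is the total energy: kinetic (theta')^2/2 plus potential -cos(theta).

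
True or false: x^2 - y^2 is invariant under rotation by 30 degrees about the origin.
False

Applying rotation by 30 degrees: x' = x*cos(30 degrees) - y*sin(30 degrees) = sqrt(3)x/2 - y/2, y' = x*sin(30 degrees) + y*cos(30 degrees) = x/2 + sqrt(3)y/2

Substituting into x^2 - y^2:
(sqrt(3)x/2 - y/2)^2 - (x/2 + sqrt(3)y/2)^2
= x^2/2 - sqrt(3)xy - y^2/2

This differs from the original expression x^2 - y^2, so it is NOT invariant.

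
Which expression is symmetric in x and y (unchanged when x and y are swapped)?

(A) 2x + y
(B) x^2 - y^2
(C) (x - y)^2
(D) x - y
C

A symmetric expression is unchanged when the variables are permuted; here the transformation to test is the swap (x, y) -> (y, x).
Substitute the transformed coordinates into each option and compare with the original:
(A) 2x + y  ->  2(y) + (x) = x + 2y   [differs from 2x + y: not invariant]
(B) x^2 - y^2  ->  (y)^2 - (x)^2 = -x^2 + y^2   [differs from x^2 - y^2: not invariant]
(C) (x - y)^2  ->  ((y) - (x))^2 = x^2 - 2xy + y^2   [equals (x - y)^2: invariant]
(D) x - y  ->  (y) - (x) = -x + y   [differs from x - y: not invariant]

Only option (C), (x - y)^2, is unchanged by the transformation.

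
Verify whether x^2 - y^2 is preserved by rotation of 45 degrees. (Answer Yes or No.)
No

Applying rotation by 45 degrees: x' = x*cos(45 degrees) - y*sin(45 degrees) = sqrt(2)x/2 - sqrt(2)y/2, y' = x*sin(45 degrees) + y*cos(45 degrees) = sqrt(2)x/2 + sqrt(2)y/2

Substituting into x^2 - y^2:
(sqrt(2)x/2 - sqrt(2)y/2)^2 - (sqrt(2)x/2 + sqrt(2)y/2)^2
= -2xy

This differs from the original expression x^2 - y^2, so it is NOT invariant.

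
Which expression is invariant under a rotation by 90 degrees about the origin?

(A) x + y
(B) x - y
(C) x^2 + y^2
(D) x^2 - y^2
C

A rotation by 90 degrees sends (x, y) to (-y, x).
Substitute the transformed coordinates into each option and compare with the original:
(A) x + y  ->  (-y) + (x) = x - y   [differs from x + y: not invariant]
(B) x - y  ->  (-y) - (x) = -x - y   [differs from x - y: not invariant]
(C) x^2 + y^2  ->  (-y)^2 + (x)^2 = x^2 + y^2   [equals x^2 + y^2: invariant]
(D) x^2 - y^2  ->  (-y)^2 - (x)^2 = -x^2 + y^2   [differs from x^2 - y^2: not invariant]

Only option (C), x^2 + y^2, is unchanged by the transformation.
Geometrically, x^2 + y^2 is the squared distance from the origin, which every rotation about the origin preserves.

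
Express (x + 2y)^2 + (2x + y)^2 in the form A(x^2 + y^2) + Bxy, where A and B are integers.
5(x^2 + y^2) + 8xy

Expanding: (x + 2y)^2 = x^2 + 4xy + 4y^2
(2x + y)^2 = 4x^2 + 4xy + y^2
Sum = (1+4)(x^2+y^2) + 8xy = 5(x^2 + y^2) + 8xy
This is symmetric in x and y.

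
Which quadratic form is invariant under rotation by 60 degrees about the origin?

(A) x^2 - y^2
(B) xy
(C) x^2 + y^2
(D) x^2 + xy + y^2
C

Rotation by 60 degrees sends (x, y) to (x/2 - sqrt(3)y/2, sqrt(3)x/2 + y/2).
Substitute the transformed coordinates into each option and compare with the original:
(A) x^2 - y^2  ->  (x/2 - sqrt(3)y/2)^2 - (sqrt(3)x/2 + y/2)^2 = -x^2/2 - sqrt(3)xy + y^2/2   [differs from x^2 - y^2: not invariant]
(B) xy  ->  (x/2 - sqrt(3)y/2)(sqrt(3)x/2 + y/2) = sqrt(3)x^2/4 - xy/2 - sqrt(3)y^2/4   [differs from xy: not invariant]
(C) x^2 + y^2  ->  (x/2 - sqrt(3)y/2)^2 + (sqrt(3)x/2 + y/2)^2 = x^2 + y^2   [equals x^2 + y^2: invariant]
(D) x^2 + xy + y^2  ->  (x/2 - sqrt(3)y/2)^2 + (x/2 - sqrt(3)y/2)(sqrt(3)x/2 + y/2) + (sqrt(3)x/2 + y/2)^2 = sqrt(3)x^2/4 + x^2 - xy/2 - sqrt(3)y^2/4 + y^2   [differs from x^2 + xy + y^2: not invariant]

Only option (C), x^2 + y^2, is unchanged by the transformation.
x^2 + y^2 is the squared distance from the origin, which rotations preserve.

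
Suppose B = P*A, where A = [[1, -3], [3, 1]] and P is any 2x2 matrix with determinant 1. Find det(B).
10

By the multiplicative property of determinants, det(B) = det(P*A) = det(P) * det(A) = det(A),
so the determinant is invariant under multiplication by any determinant-1 matrix; we just need det(A).

det(A) = (1)(1) - (-3)(3) = 1 - (-9) = 10

Therefore det(B) = 1 * 10 = 10.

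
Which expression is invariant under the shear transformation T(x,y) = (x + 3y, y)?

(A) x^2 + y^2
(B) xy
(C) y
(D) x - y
C

Under the shear T(x,y) = (x + 3y, y):
Substitute the transformed coordinates into each option and compare with the original:
(A) x^2 + y^2  ->  (x + 3y)^2 + (y)^2 = x^2 + 6xy + 10y^2   [differs from x^2 + y^2: not invariant]
(B) xy  ->  (x + 3y)(y) = xy + 3y^2   [differs from xy: not invariant]
(C) y  ->  (y) = y   [equals y: invariant]
(D) x - y  ->  (x + 3y) - (y) = x + 2y   [differs from x - y: not invariant]

Only option (C), y, is unchanged by the transformation.
A horizontal shear moves points parallel to the x-axis, so the y-coordinate (and any function of y alone) is unchanged.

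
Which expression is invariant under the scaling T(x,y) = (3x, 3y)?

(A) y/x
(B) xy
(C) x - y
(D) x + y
A

Under the uniform scaling T(x,y) = (3x, 3y):
Substitute the transformed coordinates into each option and compare with the original:
(A) y/x  ->  (3y)/(3x) = y/x   [equals y/x: invariant]
(B) xy  ->  (3x)(3y) = 9xy   [differs from xy: not invariant]
(C) x - y  ->  (3x) - (3y) = 3x - 3y   [differs from x - y: not invariant]
(D) x + y  ->  (3x) + (3y) = 3x + 3y   [differs from x + y: not invariant]

Only option (A), y/x, is unchanged by the transformation.
The common factor 3 cancels in a ratio of coordinates, while sums, products and sums of squares pick up factors of 3 or 9.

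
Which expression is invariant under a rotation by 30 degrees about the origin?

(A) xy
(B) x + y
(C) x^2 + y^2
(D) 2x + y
C

A rotation by 30 degrees sends (x, y) to (sqrt(3)x/2 - y/2, x/2 + sqrt(3)y/2).
Substitute the transformed coordinates into each option and compare with the original:
(A) xy  ->  (sqrt(3)x/2 - y/2)(x/2 + sqrt(3)y/2) = sqrt(3)x^2/4 + xy/2 - sqrt(3)y^2/4   [differs from xy: not invariant]
(B) x + y  ->  (sqrt(3)x/2 - y/2) + (x/2 + sqrt(3)y/2) = x/2 + sqrt(3)x/2 - y/2 + sqrt(3)y/2   [differs from x + y: not invariant]
(C) x^2 + y^2  ->  (sqrt(3)x/2 - y/2)^2 + (x/2 + sqrt(3)y/2)^2 = x^2 + y^2   [equals x^2 + y^2: invariant]
(D) 2x + y  ->  2(sqrt(3)x/2 - y/2) + (x/2 + sqrt(3)y/2) = x/2 + sqrt(3)x - y + sqrt(3)y/2   [differs from 2x + y: not invariant]

Only option (C), x^2 + y^2, is unchanged by the transformation.
Geometrically, x^2 + y^2 is the squared distance from the origin, which every rotation about the origin preserves.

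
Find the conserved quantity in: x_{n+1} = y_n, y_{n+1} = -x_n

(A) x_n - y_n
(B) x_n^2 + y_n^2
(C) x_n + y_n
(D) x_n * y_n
B

For the recurrence x_{n+1} = y_n, y_{n+1} = -x_n:

x_{n+1}^2 + y_{n+1}^2 = y_n^2 + (-x_n)^2 = x_n^2 + y_n^2
The sum of squares is conserved (like energy in a harmonic oscillator).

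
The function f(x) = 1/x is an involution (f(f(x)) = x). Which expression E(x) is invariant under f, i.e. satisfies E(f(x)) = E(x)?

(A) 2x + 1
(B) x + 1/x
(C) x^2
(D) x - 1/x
B

Replace x by f(x) = 1/x in each option and simplify. As a quick numerical cross-check, also compare E(5) with E(f(5)) = E(1/5).

(A) 2x + 1  ->  2(1/x) + 1 = (x + 2)/x; check: E(5) = 11 but E(1/5) = 7/5.   [not invariant]
(B) x + 1/x  ->  (1/x) + 1/(1/x), which simplifies back to x + 1/x; check: E(5) = 26/5, E(1/5) = 26/5.   [invariant]
(C) x^2  ->  (1/x)^2 = x^(-2); check: E(5) = 25 but E(1/5) = 1/25.   [not invariant]
(D) x - 1/x  ->  (1/x) - 1/(1/x) = -x + 1/x; check: E(5) = 24/5 but E(1/5) = -24/5.   [not invariant]

Only (B) is unchanged. E is symmetric under swapping x with f(x) = 1/x, which is exactly what an involution does.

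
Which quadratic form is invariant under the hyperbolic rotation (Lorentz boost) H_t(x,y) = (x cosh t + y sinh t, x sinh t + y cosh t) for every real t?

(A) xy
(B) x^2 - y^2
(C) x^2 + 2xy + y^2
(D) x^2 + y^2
B

Write x' = x cosh t + y sinh t, y' = x sinh t + y cosh t and substitute into each option:
(A) xy: (x cosh t + y sinh t)(x sinh t + y cosh t) = xy(cosh^2 t + sinh^2 t) + (x^2 + y^2) sinh t cosh t = xy cosh 2t + (x^2 + y^2)(sinh 2t)/2   [not invariant for t != 0]
(B) x^2 - y^2: (x cosh t + y sinh t)^2 - (x sinh t + y cosh t)^2 = x^2(cosh^2 t - sinh^2 t) + 2xy(cosh t sinh t - sinh t cosh t) + y^2(sinh^2 t - cosh^2 t) = x^2 - y^2   [invariant, using cosh^2 t - sinh^2 t = 1]
(C) x^2 + 2xy + y^2: (x' + y')^2 with x' + y' = (x + y)(cosh t + sinh t) = (x + y)e^t, so it becomes (x + y)^2 e^(2t)   [not invariant for t != 0]
(D) x^2 + y^2: (x cosh t + y sinh t)^2 + (x sinh t + y cosh t)^2 = (x^2 + y^2)(cosh^2 t + sinh^2 t) + 4xy sinh t cosh t = (x^2 + y^2) cosh 2t + 2xy sinh 2t   [not invariant for t != 0]

Only (B) x^2 - y^2 is unchanged; it is the Minkowski form preserved by Lorentz boosts, just as x^2 + y^2 is preserved by ordinary rotations.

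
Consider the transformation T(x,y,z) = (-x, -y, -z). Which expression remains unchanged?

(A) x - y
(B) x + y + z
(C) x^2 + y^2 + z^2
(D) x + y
C

Apply T(x,y,z) = (-x, -y, -z) to each option, i.e. replace (x, y, z) by the transformed coordinates.
Substitute the transformed coordinates into each option and compare with the original:
(A) x - y  ->  (-x) - (-y) = -x + y   [differs from x - y: not invariant]
(B) x + y + z  ->  (-x) + (-y) + (-z) = -x - y - z   [differs from x + y + z: not invariant]
(C) x^2 + y^2 + z^2  ->  (-x)^2 + (-y)^2 + (-z)^2 = x^2 + y^2 + z^2   [equals x^2 + y^2 + z^2: invariant]
(D) x + y  ->  (-x) + (-y) = -x - y   [differs from x + y: not invariant]

Only option (C), x^2 + y^2 + z^2, is unchanged by the transformation.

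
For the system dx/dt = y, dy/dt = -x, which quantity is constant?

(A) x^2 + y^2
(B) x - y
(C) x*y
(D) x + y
A

A first integral I satisfies dI/dt = 0 along every solution. Differentiate each option and use the equation of motion:
(A) d/dt[x^2 + y^2] = 2x*dx/dt + 2y*dy/dt = 2x*y + 2y*(-x) = 0
(B) d/dt[x - y] = y - (-x) = x + y, not identically 0
(C) d/dt[x*y] = (dx/dt)y + x(dy/dt) = y^2 - x^2, not identically 0
(D) d/dt[x + y] = y + (-x) = y - x, not identically 0

Only (A) has zero time-derivative. So x^2 + y^2 (the squared radius; trajectories are circles) is the conserved quantity.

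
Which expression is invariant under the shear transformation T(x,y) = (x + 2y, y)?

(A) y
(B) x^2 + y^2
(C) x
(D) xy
A

Under the shear T(x,y) = (x + 2y, y):
Substitute the transformed coordinates into each option and compare with the original:
(A) y  ->  (y) = y   [equals y: invariant]
(B) x^2 + y^2  ->  (x + 2y)^2 + (y)^2 = x^2 + 4xy + 5y^2   [differs from x^2 + y^2: not invariant]
(C) x  ->  (x + 2y) = x + 2y   [differs from x: not invariant]
(D) xy  ->  (x + 2y)(y) = xy + 2y^2   [differs from xy: not invariant]

Only option (A), y, is unchanged by the transformation.
A horizontal shear moves points parallel to the x-axis, so the y-coordinate (and any function of y alone) is unchanged.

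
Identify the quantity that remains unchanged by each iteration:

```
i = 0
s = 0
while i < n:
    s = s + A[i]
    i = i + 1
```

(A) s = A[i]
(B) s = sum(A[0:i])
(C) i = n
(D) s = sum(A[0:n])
B

A loop invariant must hold before the first iteration and be re-established by every execution of the body.

(B) s = sum(A[0:i]): Initially i = 0 and s = 0 = sum of the empty slice A[0:0]. If s = sum(A[0:i]) holds at the top of an iteration, the body sets s to sum(A[0:i]) + A[i] = sum(A[0:i+1]) and then i to i+1, so s = sum(A[0:i]) holds again. At exit i = n, giving s = sum(A[0:n]).

The other options fail:
(A) s = A[i]: after the first iteration s = A[0] but i = 1, so s = A[i] compares s with the wrong element (and fails in general).
(C) i = n: false initially (i = 0); it is the exit condition, not an invariant.
(D) s = sum(A[0:n]): false before the loop (s = 0, not the full sum) -- it only becomes true at exit.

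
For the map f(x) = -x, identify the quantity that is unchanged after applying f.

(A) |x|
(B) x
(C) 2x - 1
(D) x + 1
A

For f(x) = -x:
Applying f replaces x by -x. Since |-x| = |x|, the absolute value is unchanged by f, whereas x -> -x, 2x - 1 -> -2x - 1 and x + 1 -> -x + 1 all change.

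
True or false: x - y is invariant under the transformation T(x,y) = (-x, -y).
False

Substitute T(x,y) = (-x, -y) into the expression and compare with the original.

Original: x - y
After applying T: (-x) - (-y) = -x + y

This differs from the original x - y (difference: -2x + 2y), so the expression is NOT invariant.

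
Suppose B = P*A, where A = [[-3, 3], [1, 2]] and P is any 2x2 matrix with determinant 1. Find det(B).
-9

By the multiplicative property of determinants, det(B) = det(P*A) = det(P) * det(A) = det(A),
so the determinant is invariant under multiplication by any determinant-1 matrix; we just need det(A).

det(A) = (-3)(2) - (3)(1) = -6 - 3 = -9

Therefore det(B) = 1 * (-9) = -9.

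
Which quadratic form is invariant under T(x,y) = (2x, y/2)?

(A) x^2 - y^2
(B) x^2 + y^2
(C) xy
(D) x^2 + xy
C

T multiplies x by 2 and divides y by 2.
Substitute the transformed coordinates into each option and compare with the original:
(A) x^2 - y^2  ->  (2x)^2 - (y/2)^2 = 4x^2 - y^2/4   [differs from x^2 - y^2: not invariant]
(B) x^2 + y^2  ->  (2x)^2 + (y/2)^2 = 4x^2 + y^2/4   [differs from x^2 + y^2: not invariant]
(C) xy  ->  (2x)(y/2) = xy   [equals xy: invariant]
(D) x^2 + xy  ->  (2x)^2 + (2x)(y/2) = 4x^2 + xy   [differs from x^2 + xy: not invariant]

Only option (C), xy, is unchanged by the transformation.
The factors 2 and 1/2 cancel only in the pure product xy.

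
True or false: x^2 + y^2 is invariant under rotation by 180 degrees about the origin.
True

Applying rotation by 180 degrees: x' = x*cos(180 degrees) - y*sin(180 degrees) = -x, y' = x*sin(180 degrees) + y*cos(180 degrees) = -y

Substituting into x^2 + y^2:
(-x)^2 + (-y)^2
= x^2 + y^2

This equals the original expression x^2 + y^2, so it IS invariant.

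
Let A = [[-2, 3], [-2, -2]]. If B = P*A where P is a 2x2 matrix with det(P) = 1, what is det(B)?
10

By the multiplicative property of determinants, det(B) = det(P*A) = det(P) * det(A) = det(A),
so the determinant is invariant under multiplication by any determinant-1 matrix; we just need det(A).

det(A) = (-2)(-2) - (3)(-2) = 4 - (-6) = 10

Therefore det(B) = 1 * 10 = 10.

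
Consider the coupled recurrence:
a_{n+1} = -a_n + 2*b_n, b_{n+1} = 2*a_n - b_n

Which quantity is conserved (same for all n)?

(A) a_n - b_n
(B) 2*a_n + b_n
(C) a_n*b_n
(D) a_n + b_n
D

Replace a_n by a_{n+1} = -a_n + 2*b_n and b_n by b_{n+1} = 2*a_n - b_n in each option and simplify:
(A) a_n - b_n  ->  (-a_n + 2*b_n) - (2*a_n - b_n) = -3*a_n + 3*b_n   [not conserved]
(B) 2*a_n + b_n  ->  2*(-a_n + 2*b_n) + (2*a_n - b_n) = 3*b_n   [not conserved]
(C) a_n*b_n  ->  (-a_n + 2*b_n)*(2*a_n - b_n) = -2*a_n^2 + 5*a_n*b_n - 2*b_n^2   [not conserved]
(D) a_n + b_n  ->  (-a_n + 2*b_n) + (2*a_n - b_n) = a_n + b_n   [conserved]

Only (D) a_n + b_n returns to itself after one step, so it is the conserved quantity.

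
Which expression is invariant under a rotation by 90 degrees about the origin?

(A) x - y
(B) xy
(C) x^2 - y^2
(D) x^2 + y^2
D

A rotation by 90 degrees sends (x, y) to (-y, x).
Substitute the transformed coordinates into each option and compare with the original:
(A) x - y  ->  (-y) - (x) = -x - y   [differs from x - y: not invariant]
(B) xy  ->  (-y)(x) = -xy   [differs from xy: not invariant]
(C) x^2 - y^2  ->  (-y)^2 - (x)^2 = -x^2 + y^2   [differs from x^2 - y^2: not invariant]
(D) x^2 + y^2  ->  (-y)^2 + (x)^2 = x^2 + y^2   [equals x^2 + y^2: invariant]

Only option (D), x^2 + y^2, is unchanged by the transformation.
Geometrically, x^2 + y^2 is the squared distance from the origin, which every rotation about the origin preserves.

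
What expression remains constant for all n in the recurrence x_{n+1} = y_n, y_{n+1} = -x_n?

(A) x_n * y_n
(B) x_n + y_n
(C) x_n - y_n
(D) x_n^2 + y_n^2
D

For the recurrence x_{n+1} = y_n, y_{n+1} = -x_n:

x_{n+1}^2 + y_{n+1}^2 = y_n^2 + (-x_n)^2 = x_n^2 + y_n^2
The sum of squares is conserved (like energy in a harmonic oscillator).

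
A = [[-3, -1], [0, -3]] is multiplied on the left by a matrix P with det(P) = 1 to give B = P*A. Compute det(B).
9

By the multiplicative property of determinants, det(B) = det(P*A) = det(P) * det(A) = det(A),
so the determinant is invariant under multiplication by any determinant-1 matrix; we just need det(A).

det(A) = (-3)(-3) - (-1)(0) = 9 - 0 = 9

Therefore det(B) = 1 * 9 = 9.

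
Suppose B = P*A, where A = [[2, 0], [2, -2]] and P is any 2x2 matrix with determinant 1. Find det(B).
-4

By the multiplicative property of determinants, det(B) = det(P*A) = det(P) * det(A) = det(A),
so the determinant is invariant under multiplication by any determinant-1 matrix; we just need det(A).

det(A) = (2)(-2) - (0)(2) = -4 - 0 = -4

Therefore det(B) = 1 * (-4) = -4.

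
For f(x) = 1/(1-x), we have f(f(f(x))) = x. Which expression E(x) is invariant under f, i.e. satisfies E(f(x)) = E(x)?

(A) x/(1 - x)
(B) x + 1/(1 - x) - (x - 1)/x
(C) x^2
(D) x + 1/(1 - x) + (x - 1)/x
D

Replace x by f(x) = 1/(1 - x) in each option and simplify. As a quick numerical cross-check, also compare E(4) with E(f(4)) = E(-1/3).

(A) x/(1 - x)  ->  (1/(1 - x))/(1 - (1/(1 - x))) = -1/x; check: E(4) = -4/3 but E(-1/3) = -1/4.   [not invariant]
(B) x + 1/(1 - x) - (x - 1)/x  ->  (1/(1 - x)) + 1/(1 - (1/(1 - x))) - ((1/(1 - x)) - 1)/(1/(1 - x)) = (x^2(1 - x) - x + (x - 1)^2)/(x(x - 1)); check: E(4) = 35/12 but E(-1/3) = -43/12.   [not invariant]
(C) x^2  ->  (1/(1 - x))^2 = (x - 1)^(-2); check: E(4) = 16 but E(-1/3) = 1/9.   [not invariant]
(D) x + 1/(1 - x) + (x - 1)/x  ->  (1/(1 - x)) + 1/(1 - (1/(1 - x))) + ((1/(1 - x)) - 1)/(1/(1 - x)), which simplifies back to x + 1/(1 - x) + (x - 1)/x; check: E(4) = 53/12, E(-1/3) = 53/12.   [invariant]

Only (D) is unchanged. Indeed f(f(x)) = 1/(1 - 1/(1-x)) = (1-x)/(-x) = (x-1)/x, so E(x) = x + f(x) + f(f(x)) is the sum over the whole 3-cycle; applying f just permutes the three terms cyclically (x -> f(x) -> f(f(x)) -> x), leaving the sum unchanged.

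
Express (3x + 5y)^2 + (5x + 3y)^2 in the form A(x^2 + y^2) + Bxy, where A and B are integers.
34(x^2 + y^2) + 60xy

Expanding: (3x + 5y)^2 = 9x^2 + 30xy + 25y^2
(5x + 3y)^2 = 25x^2 + 30xy + 9y^2
Sum = (9+25)(x^2+y^2) + 60xy = 34(x^2 + y^2) + 60xy
This is symmetric in x and y.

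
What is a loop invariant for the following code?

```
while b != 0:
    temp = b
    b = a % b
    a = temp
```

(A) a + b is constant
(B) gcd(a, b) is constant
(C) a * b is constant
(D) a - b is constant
B

A loop invariant must hold before the first iteration and be re-established by every execution of the body.

(B) gcd(a, b) is constant: One iteration replaces (a, b) by (b, a mod b). Since a mod b = a - q*b for an integer q, any common divisor of a and b divides b and a mod b, and conversely; hence gcd(b, a mod b) = gcd(a, b). For instance (23, 9) -> (9, 5) keeps gcd = 1. At exit b = 0 and a = gcd of the original inputs.

The other options fail:
(A) a + b is constant: e.g. (a, b) = (23, 9) -> (9, 5): the sum goes from 32 to 14.
(C) a * b is constant: e.g. (a, b) = (23, 9) -> (9, 5): the product goes from 207 to 45.
(D) a - b is constant: e.g. (a, b) = (23, 9) -> (9, 5): the difference goes from 14 to 4.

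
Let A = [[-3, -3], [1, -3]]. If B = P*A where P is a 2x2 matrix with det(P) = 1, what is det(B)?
12

By the multiplicative property of determinants, det(B) = det(P*A) = det(P) * det(A) = det(A),
so the determinant is invariant under multiplication by any determinant-1 matrix; we just need det(A).

det(A) = (-3)(-3) - (-3)(1) = 9 - (-3) = 12

Therefore det(B) = 1 * 12 = 12.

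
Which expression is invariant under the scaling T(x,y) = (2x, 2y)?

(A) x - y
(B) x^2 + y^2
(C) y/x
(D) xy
C

Under the uniform scaling T(x,y) = (2x, 2y):
Substitute the transformed coordinates into each option and compare with the original:
(A) x - y  ->  (2x) - (2y) = 2x - 2y   [differs from x - y: not invariant]
(B) x^2 + y^2  ->  (2x)^2 + (2y)^2 = 4x^2 + 4y^2   [differs from x^2 + y^2: not invariant]
(C) y/x  ->  (2y)/(2x) = y/x   [equals y/x: invariant]
(D) xy  ->  (2x)(2y) = 4xy   [differs from xy: not invariant]

Only option (C), y/x, is unchanged by the transformation.
The common factor 2 cancels in a ratio of coordinates, while sums, products and sums of squares pick up factors of 2 or 4.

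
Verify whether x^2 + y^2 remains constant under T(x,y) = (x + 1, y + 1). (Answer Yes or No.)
No

Substitute T(x,y) = (x + 1, y + 1) into the expression and compare with the original.

Original: x^2 + y^2
After applying T: (x + 1)^2 + (y + 1)^2 = x^2 + 2x + y^2 + 2y + 2

This differs from the original x^2 + y^2 (difference: 2x + 2y + 2), so the expression is NOT invariant.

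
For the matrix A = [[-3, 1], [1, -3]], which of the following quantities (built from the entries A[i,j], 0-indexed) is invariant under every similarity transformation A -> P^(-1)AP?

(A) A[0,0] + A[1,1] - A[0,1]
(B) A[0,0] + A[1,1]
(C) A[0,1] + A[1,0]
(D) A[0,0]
B

A[0,0] + A[1,1] is the trace of A. By the cyclic property of the trace, tr(P^(-1)AP) = tr(APP^(-1)) = tr(A), so it is the same for every matrix similar to A.

The other combinations are not similarity invariants. For example, take P = [[1, 1], [1, 2]] (det P = 1), so P^(-1) = [[2, -1], [-1, 1]] and
B = P^(-1)AP = [[-2, 3], [0, -4]].
Evaluating each option on A and on B:
(A) A[0,0] + A[1,1] - A[0,1]: -7 for A, -9 for B -> changes
(B) A[0,0] + A[1,1]: -6 for A, -6 for B -> unchanged
(C) A[0,1] + A[1,0]: 2 for A, 3 for B -> changes
(D) A[0,0]: -3 for A, -2 for B -> changes

Only (B) A[0,0] + A[1,1] = -6 survives (and it does so for every P, not just this one), so it is the invariant.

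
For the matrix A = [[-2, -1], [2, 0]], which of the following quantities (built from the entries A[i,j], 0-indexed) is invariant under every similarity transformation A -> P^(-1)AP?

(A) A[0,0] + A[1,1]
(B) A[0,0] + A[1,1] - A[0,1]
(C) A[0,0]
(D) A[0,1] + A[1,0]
A

A[0,0] + A[1,1] is the trace of A. By the cyclic property of the trace, tr(P^(-1)AP) = tr(APP^(-1)) = tr(A), so it is the same for every matrix similar to A.

The other combinations are not similarity invariants. For example, take P = [[2, 1], [1, 1]] (det P = 1), so P^(-1) = [[1, -1], [-1, 2]] and
B = P^(-1)AP = [[-9, -5], [13, 7]].
Evaluating each option on A and on B:
(A) A[0,0] + A[1,1]: -2 for A, -2 for B -> unchanged
(B) A[0,0] + A[1,1] - A[0,1]: -1 for A, 3 for B -> changes
(C) A[0,0]: -2 for A, -9 for B -> changes
(D) A[0,1] + A[1,0]: 1 for A, 8 for B -> changes

Only (A) A[0,0] + A[1,1] = -2 survives (and it does so for every P, not just this one), so it is the invariant.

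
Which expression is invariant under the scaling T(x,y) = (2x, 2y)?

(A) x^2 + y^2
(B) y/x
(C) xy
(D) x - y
B

Under the uniform scaling T(x,y) = (2x, 2y):
Substitute the transformed coordinates into each option and compare with the original:
(A) x^2 + y^2  ->  (2x)^2 + (2y)^2 = 4x^2 + 4y^2   [differs from x^2 + y^2: not invariant]
(B) y/x  ->  (2y)/(2x) = y/x   [equals y/x: invariant]
(C) xy  ->  (2x)(2y) = 4xy   [differs from xy: not invariant]
(D) x - y  ->  (2x) - (2y) = 2x - 2y   [differs from x - y: not invariant]

Only option (B), y/x, is unchanged by the transformation.
The common factor 2 cancels in a ratio of coordinates, while sums, products and sums of squares pick up factors of 2 or 4.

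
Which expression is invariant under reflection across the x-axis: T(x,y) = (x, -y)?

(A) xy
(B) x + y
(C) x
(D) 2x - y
C

The map is reflection across the x-axis: T(x,y) = (x, -y).
Substitute the transformed coordinates into each option and compare with the original:
(A) xy  ->  (x)(-y) = -xy   [differs from xy: not invariant]
(B) x + y  ->  (x) + (-y) = x - y   [differs from x + y: not invariant]
(C) x  ->  (x) = x   [equals x: invariant]
(D) 2x - y  ->  2(x) - (-y) = 2x + y   [differs from 2x - y: not invariant]

Only option (C), x, is unchanged by the transformation.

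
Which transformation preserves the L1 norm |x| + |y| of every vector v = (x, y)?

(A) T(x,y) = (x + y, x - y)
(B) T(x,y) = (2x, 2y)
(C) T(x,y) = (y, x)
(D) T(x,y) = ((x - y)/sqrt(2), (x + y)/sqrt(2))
C

A transformation preserves a norm if ||T(v)|| = ||v|| for every v; a single vector where the norm changes rules an option out.

(A) T(x,y) = (x + y, x - y): v = (1, 0) has norm |1| + |0| = 1, but T(v) = (1, 1) has norm 2 -- not preserved.
(B) T(x,y) = (2x, 2y): v = (1, 0) has norm |1| + |0| = 1, but T(v) = (2, 0) has norm 2 -- not preserved.
(C) T(x,y) = (y, x): preserves the norm -- it only permutes the coordinates and/or flips signs, which leaves |x| + |y| unchanged.
(D) T(x,y) = ((x - y)/sqrt(2), (x + y)/sqrt(2)): v = (1, 0) has norm |1| + |0| = 1, but T(v) = (sqrt(2)/2, sqrt(2)/2) has norm sqrt(2) -- not preserved.

Therefore the answer is (C).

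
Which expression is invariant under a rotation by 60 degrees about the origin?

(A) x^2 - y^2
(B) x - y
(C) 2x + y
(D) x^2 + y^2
D

A rotation by 60 degrees sends (x, y) to (x/2 - sqrt(3)y/2, sqrt(3)x/2 + y/2).
Substitute the transformed coordinates into each option and compare with the original:
(A) x^2 - y^2  ->  (x/2 - sqrt(3)y/2)^2 - (sqrt(3)x/2 + y/2)^2 = -x^2/2 - sqrt(3)xy + y^2/2   [differs from x^2 - y^2: not invariant]
(B) x - y  ->  (x/2 - sqrt(3)y/2) - (sqrt(3)x/2 + y/2) = -sqrt(3)x/2 + x/2 - sqrt(3)y/2 - y/2   [differs from x - y: not invariant]
(C) 2x + y  ->  2(x/2 - sqrt(3)y/2) + (sqrt(3)x/2 + y/2) = sqrt(3)x/2 + x - sqrt(3)y + y/2   [differs from 2x + y: not invariant]
(D) x^2 + y^2  ->  (x/2 - sqrt(3)y/2)^2 + (sqrt(3)x/2 + y/2)^2 = x^2 + y^2   [equals x^2 + y^2: invariant]

Only option (D), x^2 + y^2, is unchanged by the transformation.
Geometrically, x^2 + y^2 is the squared distance from the origin, which every rotation about the origin preserves.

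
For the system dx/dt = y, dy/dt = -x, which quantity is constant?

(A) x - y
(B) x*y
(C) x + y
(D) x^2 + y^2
D

A first integral I satisfies dI/dt = 0 along every solution. Differentiate each option and use the equation of motion:
(A) d/dt[x - y] = y - (-x) = x + y, not identically 0
(B) d/dt[x*y] = (dx/dt)y + x(dy/dt) = y^2 - x^2, not identically 0
(C) d/dt[x + y] = y + (-x) = y - x, not identically 0
(D) d/dt[x^2 + y^2] = 2x*dx/dt + 2y*dy/dt = 2x*y + 2y*(-x) = 0

Only (D) has zero time-derivative. So x^2 + y^2 (the squared radius; trajectories are circles) is the conserved quantity.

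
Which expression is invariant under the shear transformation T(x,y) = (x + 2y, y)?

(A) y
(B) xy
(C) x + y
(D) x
A

Under the shear T(x,y) = (x + 2y, y):
Substitute the transformed coordinates into each option and compare with the original:
(A) y  ->  (y) = y   [equals y: invariant]
(B) xy  ->  (x + 2y)(y) = xy + 2y^2   [differs from xy: not invariant]
(C) x + y  ->  (x + 2y) + (y) = x + 3y   [differs from x + y: not invariant]
(D) x  ->  (x + 2y) = x + 2y   [differs from x: not invariant]

Only option (A), y, is unchanged by the transformation.
A horizontal shear moves points parallel to the x-axis, so the y-coordinate (and any function of y alone) is unchanged.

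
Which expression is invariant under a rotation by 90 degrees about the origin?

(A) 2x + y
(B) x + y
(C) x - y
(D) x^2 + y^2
D

A rotation by 90 degrees sends (x, y) to (-y, x).
Substitute the transformed coordinates into each option and compare with the original:
(A) 2x + y  ->  2(-y) + (x) = x - 2y   [differs from 2x + y: not invariant]
(B) x + y  ->  (-y) + (x) = x - y   [differs from x + y: not invariant]
(C) x - y  ->  (-y) - (x) = -x - y   [differs from x - y: not invariant]
(D) x^2 + y^2  ->  (-y)^2 + (x)^2 = x^2 + y^2   [equals x^2 + y^2: invariant]

Only option (D), x^2 + y^2, is unchanged by the transformation.
Geometrically, x^2 + y^2 is the squared distance from the origin, which every rotation about the origin preserves.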